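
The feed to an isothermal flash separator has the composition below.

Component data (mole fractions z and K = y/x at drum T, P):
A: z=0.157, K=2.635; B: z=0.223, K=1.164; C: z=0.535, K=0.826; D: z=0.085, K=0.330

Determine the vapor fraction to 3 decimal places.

ψ = 0.448

Iterate (Newton) starting at ψ = 0.5:
  ψ = 0.500: g = -0.0126, g' = -0.238 → ψ = 0.447
  ψ = 0.447: g = 0.0001, g' = -0.242 → ψ = 0.448
Converged at ψ = 0.448.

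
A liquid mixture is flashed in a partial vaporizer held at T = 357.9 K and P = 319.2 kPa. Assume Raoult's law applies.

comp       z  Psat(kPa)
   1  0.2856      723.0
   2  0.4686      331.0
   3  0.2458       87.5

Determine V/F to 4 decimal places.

Raoult's law: Kᵢ = Pᵢˢᵃᵗ/P = Pᵢˢᵃᵗ/319.2.
  K_1 = 723.0/319.2 = 2.265038, K_2 = 331.0/319.2 = 1.036967, K_3 = 87.5/319.2 = 0.274123
Material balance + equilibrium reduce to Σ zᵢ(Kᵢ−1)/(1+V/F(Kᵢ−1)) = 0.
Check two-phase: ΣzᵢKᵢ = 1.2002 > 1 and Σzᵢ/Kᵢ = 1.4747 > 1, so g(0) = 0.2002 > 0 and g(1) = -0.4747 < 0.
Newton iteration, V/F⁰ = 0.5:
  V/F = 0.5000: g = -0.04175, g' = -0.4912 → V/F = 0.4150
  V/F = 0.4150: g = -0.00137, g' = -0.4624 → V/F = 0.4121
Converged at V/F = 0.4121.

V/F = 0.4121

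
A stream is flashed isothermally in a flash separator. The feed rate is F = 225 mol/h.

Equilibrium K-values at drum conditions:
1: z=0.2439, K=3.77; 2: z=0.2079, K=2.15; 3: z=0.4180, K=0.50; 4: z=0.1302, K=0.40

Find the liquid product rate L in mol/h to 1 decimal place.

L = 98.3 mol/h

Newton–Raphson from β = 0.5:
  β = 0.5000: g = 0.04481, g' = -0.7213 → β = 0.5621
  β = 0.5621: g = 0.00084, g' = -0.6965 → β = 0.5633
Converged at β = 0.5633.
Then V = β·F = 0.5633·225 = 126.7 mol/h and L = F − V = 98.3 mol/h.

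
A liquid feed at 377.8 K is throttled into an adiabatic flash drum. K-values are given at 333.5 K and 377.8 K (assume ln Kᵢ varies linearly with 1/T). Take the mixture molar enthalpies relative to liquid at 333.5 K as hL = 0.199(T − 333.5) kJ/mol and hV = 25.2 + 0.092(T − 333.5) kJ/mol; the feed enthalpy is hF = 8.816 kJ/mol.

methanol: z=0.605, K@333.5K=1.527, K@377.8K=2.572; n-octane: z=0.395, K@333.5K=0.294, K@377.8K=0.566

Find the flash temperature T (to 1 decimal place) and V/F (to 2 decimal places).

Adiabatic flash: solve Rachford–Rice at each trial T, then check hF = ψ·hV(T) + (1−ψ)·hL(T).
  T = 333.5 K: K = (1.527, 0.294), RR gives ψ = 0.107, H_out = 2.707 kJ/mol
  T = 377.8 K: K = (2.572, 0.566), RR gives ψ = 1.000, H_out = 29.276 kJ/mol
  T = 355.6 K: K = (2.013, 0.416), RR gives ψ = 0.646, H_out = 19.152 kJ/mol
  T = 344.6 K: K = (1.762, 0.352), RR gives ψ = 0.415, H_out = 12.181 kJ/mol
  T = 339.1 K: K = (1.643, 0.322), RR gives ψ = 0.279, H_out = 7.975 kJ/mol
  T = 341.9 K: K = (1.703, 0.337), RR gives ψ = 0.351, H_out = 10.206 kJ/mol
  T = 340.5 K: K = (1.673, 0.330), RR gives ψ = 0.316, H_out = 9.117 kJ/mol
Linear interpolation between T = 339.1 (H_out = 7.975) and T = 340.5 (H_out = 9.117) on hF = 8.816 gives T ≈ 340.1 K, at which ψ = 0.31.

T = 340.1 K, V/F = 0.31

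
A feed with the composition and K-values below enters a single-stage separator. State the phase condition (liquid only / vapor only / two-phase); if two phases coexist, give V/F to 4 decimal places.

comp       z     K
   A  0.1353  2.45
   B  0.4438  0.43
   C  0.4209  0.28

ΣzᵢKᵢ = 0.6402; Σzᵢ/Kᵢ = 2.5905.
Since ΣzᵢKᵢ < 1 the mixture is below its bubble point — single liquid phase.

liquid only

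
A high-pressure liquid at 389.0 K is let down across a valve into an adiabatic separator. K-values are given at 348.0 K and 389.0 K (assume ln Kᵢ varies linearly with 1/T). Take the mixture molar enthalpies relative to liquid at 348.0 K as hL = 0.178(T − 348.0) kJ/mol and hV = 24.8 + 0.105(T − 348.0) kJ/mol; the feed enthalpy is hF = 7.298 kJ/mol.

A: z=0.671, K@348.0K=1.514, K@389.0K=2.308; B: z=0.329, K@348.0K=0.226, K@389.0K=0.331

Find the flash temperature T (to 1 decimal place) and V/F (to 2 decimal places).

Adiabatic flash: solve Rachford–Rice at each trial T, then check hF = ψ·hV(T) + (1−ψ)·hL(T).
  T = 348.0 K: K = (1.514, 0.226), RR gives ψ = 0.227, H_out = 5.626 kJ/mol
  T = 389.0 K: K = (2.308, 0.331), RR gives ψ = 0.751, H_out = 23.685 kJ/mol
  T = 368.5 K: K = (1.891, 0.276), RR gives ψ = 0.558, H_out = 16.658 kJ/mol
  T = 358.2 K: K = (1.697, 0.251), RR gives ψ = 0.423, H_out = 11.993 kJ/mol
  T = 353.1 K: K = (1.604, 0.238), RR gives ψ = 0.336, H_out = 9.117 kJ/mol
  T = 350.6 K: K = (1.560, 0.232), RR gives ψ = 0.286, H_out = 7.500 kJ/mol
  T = 349.3 K: K = (1.537, 0.229), RR gives ψ = 0.257, H_out = 6.590 kJ/mol
Linear interpolation between T = 349.3 (H_out = 6.590) and T = 350.6 (H_out = 7.500) on hF = 7.298 gives T ≈ 350.3 K, at which ψ = 0.28.

T = 350.3 K, V/F = 0.28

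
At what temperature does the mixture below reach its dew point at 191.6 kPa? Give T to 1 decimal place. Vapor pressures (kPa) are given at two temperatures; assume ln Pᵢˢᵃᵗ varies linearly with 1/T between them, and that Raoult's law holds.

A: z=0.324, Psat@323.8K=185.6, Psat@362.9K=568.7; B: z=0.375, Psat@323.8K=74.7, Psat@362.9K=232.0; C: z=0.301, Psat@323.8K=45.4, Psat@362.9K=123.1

T = 358.0 K

Dew-point temperature: Σzᵢ·P/Pᵢˢᵃᵗ(T) = 1. Interpolate ln Pᵢˢᵃᵗ = aᵢ + bᵢ/T.
  T = 323.8 K: ΣzᵢP/Pᵢˢᵃᵗ = 2.5666
  T = 362.9 K: ΣzᵢP/Pᵢˢᵃᵗ = 0.8874
  T = 343.4 K: ΣzᵢP/Pᵢˢᵃᵗ = 1.4614
  T = 353.1 K: ΣzᵢP/Pᵢˢᵃᵗ = 1.1323
  T = 358.0 K: ΣzᵢP/Pᵢˢᵃᵗ = 1.0007
  T = 360.4 K: ΣzᵢP/Pᵢˢᵃᵗ = 0.9431
Interpolating between 358.0 K and 360.4 K gives T ≈ 358.0 K.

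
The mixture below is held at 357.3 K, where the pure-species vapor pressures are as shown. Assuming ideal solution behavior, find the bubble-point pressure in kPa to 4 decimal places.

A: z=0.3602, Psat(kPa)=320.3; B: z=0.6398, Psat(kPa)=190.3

Pbub = 237.1260 kPa

At the bubble point ψ → 0, so ΣzᵢKᵢ = 1 with Kᵢ = Pᵢˢᵃᵗ/P ⇒ P = ΣzᵢPᵢˢᵃᵗ.
P = 0.3602·320.3 + 0.6398·190.3 = 237.1260 kPa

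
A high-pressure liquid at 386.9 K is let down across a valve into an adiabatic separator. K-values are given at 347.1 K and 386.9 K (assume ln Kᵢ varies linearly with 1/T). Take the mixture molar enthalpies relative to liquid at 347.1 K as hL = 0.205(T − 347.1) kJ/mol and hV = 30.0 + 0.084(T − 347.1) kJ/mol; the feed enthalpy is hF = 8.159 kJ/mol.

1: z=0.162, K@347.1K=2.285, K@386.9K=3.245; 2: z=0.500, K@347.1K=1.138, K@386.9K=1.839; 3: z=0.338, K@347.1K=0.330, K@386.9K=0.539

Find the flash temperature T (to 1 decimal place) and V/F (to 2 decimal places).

T = 351.2 K, V/F = 0.25

Adiabatic flash: solve Rachford–Rice at each trial T, then check hF = ψ·hV(T) + (1−ψ)·hL(T).
  T = 347.1 K: K = (2.285, 1.138, 0.330), RR gives ψ = 0.125, H_out = 3.752 kJ/mol
  T = 386.9 K: K = (3.245, 1.839, 0.539), RR gives ψ = 1.000, H_out = 33.343 kJ/mol
  T = 367.0 K: K = (2.749, 1.466, 0.427), RR gives ψ = 0.657, H_out = 22.198 kJ/mol
  T = 357.1 K: K = (2.514, 1.297, 0.377), RR gives ψ = 0.412, H_out = 13.918 kJ/mol
  T = 352.1 K: K = (2.398, 1.216, 0.353), RR gives ψ = 0.274, H_out = 9.078 kJ/mol
  T = 349.6 K: K = (2.341, 1.177, 0.341), RR gives ψ = 0.201, H_out = 6.473 kJ/mol
  T = 350.9 K: K = (2.371, 1.197, 0.347), RR gives ψ = 0.239, H_out = 7.843 kJ/mol
Linear interpolation between T = 350.9 (H_out = 7.843) and T = 352.1 (H_out = 9.078) on hF = 8.159 gives T ≈ 351.2 K, at which ψ = 0.25.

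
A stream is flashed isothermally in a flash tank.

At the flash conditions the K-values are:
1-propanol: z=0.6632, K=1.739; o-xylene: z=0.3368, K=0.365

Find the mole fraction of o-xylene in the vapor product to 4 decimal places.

Rachford–Rice: g(ψ) = Σ zᵢ(Kᵢ−1)/(1+ψ(Kᵢ−1)) = 0.
Check two-phase: ΣzᵢKᵢ = 1.2762 > 1 and Σzᵢ/Kᵢ = 1.3041 > 1, so g(0) = 0.2762 > 0 and g(1) = -0.3041 < 0.
Binary case is linear: z₁(K₁−1)(1+ψ(K₂−1)) + z₂(K₂−1)(1+ψ(K₁−1)) = 0
⇒ ψ = [z₁(K₁−1)+z₂(K₂−1)] / [−(K₁−1)(K₂−1)] = 0.27624/0.46927 = 0.5887
Compositions from xᵢ = zᵢ/(1+ψ(Kᵢ−1)), yᵢ = Kᵢxᵢ:
  1-propanol: x = 0.4622, y = 0.8037
  o-xylene: x = 0.5378, y = 0.1963

y_o-xylene = 0.1963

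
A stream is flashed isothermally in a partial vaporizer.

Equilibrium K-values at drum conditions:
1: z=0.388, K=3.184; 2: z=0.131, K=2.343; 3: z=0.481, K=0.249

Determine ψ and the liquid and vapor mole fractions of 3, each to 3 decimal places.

Let ψ = V/F and solve Σ zᵢ(Kᵢ−1)/(1+ψ(Kᵢ−1)) = 0.
g(0) = ΣzᵢKᵢ − 1 = 0.662 and g(1) = 1 − Σzᵢ/Kᵢ = -1.109, so a root lies in (0, 1).
Newton iteration, ψ⁰ = 0.5:
  ψ = 0.500: g = -0.0681, g' = -1.203 → ψ = 0.443
Converged at ψ = 0.443.
Compositions from xᵢ = zᵢ/(1+ψ(Kᵢ−1)), yᵢ = Kᵢxᵢ:
  1: x = 0.197, y = 0.628
  2: x = 0.082, y = 0.192
  3: x = 0.721, y = 0.179

ψ = 0.443, x_3 = 0.721, y_3 = 0.179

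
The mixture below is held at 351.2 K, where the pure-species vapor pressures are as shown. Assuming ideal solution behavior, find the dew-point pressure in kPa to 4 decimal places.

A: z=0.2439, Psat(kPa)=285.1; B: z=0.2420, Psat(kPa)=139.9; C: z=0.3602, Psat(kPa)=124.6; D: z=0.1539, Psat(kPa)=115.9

At the dew point ψ → 1, so Σzᵢ/Kᵢ = 1 with Kᵢ = Pᵢˢᵃᵗ/P ⇒ 1/P = Σzᵢ/Pᵢˢᵃᵗ.
1/P = 0.2439/285.1 + 0.2420/139.9 + 0.3602/124.6 + 0.1539/115.9 = 0.0068040 ⇒ P = 146.9720 kPa

Pdew = 146.9720 kPa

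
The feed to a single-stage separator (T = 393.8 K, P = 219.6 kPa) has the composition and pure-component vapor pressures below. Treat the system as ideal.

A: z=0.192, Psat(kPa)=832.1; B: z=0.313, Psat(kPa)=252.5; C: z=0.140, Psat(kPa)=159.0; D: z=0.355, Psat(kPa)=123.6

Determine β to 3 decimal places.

Raoult's law: Kᵢ = Pᵢˢᵃᵗ/P = Pᵢˢᵃᵗ/219.6.
  K_A = 832.1/219.6 = 3.78916, K_B = 252.5/219.6 = 1.14982, K_C = 159.0/219.6 = 0.72404, K_D = 123.6/219.6 = 0.56284
Rachford–Rice: g(β) = Σ zᵢ(Kᵢ−1)/(1+β(Kᵢ−1)) = 0.
Feasibility: ΣzᵢKᵢ = 1.389, Σzᵢ/Kᵢ = 1.147 — both > 1, two phases present.
Iterate (Newton) starting at β = 0.68:
  β = 0.680: g = -0.0410, g' = -0.337 → β = 0.559
  β = 0.559: g = 0.0016, g' = -0.368 → β = 0.563
Converged at β = 0.563.

β = 0.563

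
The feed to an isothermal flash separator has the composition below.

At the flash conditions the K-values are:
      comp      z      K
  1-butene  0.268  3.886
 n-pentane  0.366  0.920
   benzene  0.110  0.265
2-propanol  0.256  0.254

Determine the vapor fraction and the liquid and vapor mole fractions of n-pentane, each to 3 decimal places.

Rachford–Rice: g(ψ) = Σ zᵢ(Kᵢ−1)/(1+ψ(Kᵢ−1)) = 0.
g(0) = ΣzᵢKᵢ − 1 = 0.472 and g(1) = 1 − Σzᵢ/Kᵢ = -0.890, so a root lies in (0, 1).
Newton iteration, ψ⁰ = 0.59:
  ψ = 0.590: g = -0.2284, g' = -0.948 → ψ = 0.349
  ψ = 0.349: g = -0.0118, g' = -0.924 → ψ = 0.336
Converged at ψ = 0.336.
Compositions from xᵢ = zᵢ/(1+ψ(Kᵢ−1)), yᵢ = Kᵢxᵢ:
  1-butene: x = 0.136, y = 0.528
  n-pentane: x = 0.376, y = 0.346
  benzene: x = 0.146, y = 0.039
  2-propanol: x = 0.342, y = 0.087

ψ = 0.336, x_n-pentane = 0.376, y_n-pentane = 0.346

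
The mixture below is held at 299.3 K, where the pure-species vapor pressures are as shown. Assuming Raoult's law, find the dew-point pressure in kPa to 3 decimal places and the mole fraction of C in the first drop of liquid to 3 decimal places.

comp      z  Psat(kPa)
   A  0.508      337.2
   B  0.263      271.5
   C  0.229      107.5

At the dew point ψ → 1, so Σzᵢ/Kᵢ = 1 with Kᵢ = Pᵢˢᵃᵗ/P ⇒ 1/P = Σzᵢ/Pᵢˢᵃᵗ.
1/P = 0.508/337.2 + 0.263/271.5 + 0.229/107.5 = 0.004605 ⇒ P = 217.134 kPa
xᵢ = zᵢP/Pᵢˢᵃᵗ ⇒ x_C = 0.229·217.134/107.5 = 0.463

Pdew = 217.134 kPa, x_C = 0.463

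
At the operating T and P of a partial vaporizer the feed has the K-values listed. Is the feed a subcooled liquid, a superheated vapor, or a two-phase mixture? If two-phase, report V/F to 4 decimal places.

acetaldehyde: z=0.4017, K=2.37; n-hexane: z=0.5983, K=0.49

ΣzᵢKᵢ = 1.2452; Σzᵢ/Kᵢ = 1.3905.
Both exceed 1, so a two-phase solution exists.
Rachford–Rice: g(ψ) = Σ zᵢ(Kᵢ−1)/(1+ψ(Kᵢ−1)) = 0.
Binary case is linear: z₁(K₁−1)(1+ψ(K₂−1)) + z₂(K₂−1)(1+ψ(K₁−1)) = 0
⇒ ψ = [z₁(K₁−1)+z₂(K₂−1)] / [−(K₁−1)(K₂−1)] = 0.24520/0.69870 = 0.3509

two-phase, V/F = 0.3509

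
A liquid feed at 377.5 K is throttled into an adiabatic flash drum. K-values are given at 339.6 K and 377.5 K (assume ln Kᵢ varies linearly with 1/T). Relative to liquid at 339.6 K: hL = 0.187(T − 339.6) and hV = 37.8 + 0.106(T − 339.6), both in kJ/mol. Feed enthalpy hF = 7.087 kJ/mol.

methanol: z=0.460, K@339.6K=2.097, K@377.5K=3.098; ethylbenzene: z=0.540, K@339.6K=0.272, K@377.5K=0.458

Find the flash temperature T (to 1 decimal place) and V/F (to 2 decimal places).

T = 342.2 K, V/F = 0.18

Adiabatic flash: solve Rachford–Rice at each trial T, then check hF = ψ·hV(T) + (1−ψ)·hL(T).
  T = 339.6 K: K = (2.097, 0.272), RR gives ψ = 0.140, H_out = 5.278 kJ/mol
  T = 377.5 K: K = (3.098, 0.458), RR gives ψ = 0.591, H_out = 27.624 kJ/mol
  T = 358.6 K: K = (2.577, 0.358), RR gives ψ = 0.374, H_out = 17.118 kJ/mol
  T = 349.1 K: K = (2.331, 0.313), RR gives ψ = 0.264, H_out = 11.557 kJ/mol
  T = 344.4 K: K = (2.214, 0.292), RR gives ψ = 0.205, H_out = 8.574 kJ/mol
  T = 342.0 K: K = (2.155, 0.282), RR gives ψ = 0.173, H_out = 6.963 kJ/mol
Linear interpolation between T = 342.0 (H_out = 6.963) and T = 344.4 (H_out = 8.574) on hF = 7.087 gives T ≈ 342.2 K, at which ψ = 0.18.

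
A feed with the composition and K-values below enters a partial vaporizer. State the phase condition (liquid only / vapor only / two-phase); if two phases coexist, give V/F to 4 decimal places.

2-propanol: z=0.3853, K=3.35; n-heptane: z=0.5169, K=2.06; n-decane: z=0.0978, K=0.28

ΣzᵢKᵢ = 2.3830; Σzᵢ/Kᵢ = 0.7152.
Since Σzᵢ/Kᵢ < 1 the mixture is above its dew point — single vapor phase.

vapor only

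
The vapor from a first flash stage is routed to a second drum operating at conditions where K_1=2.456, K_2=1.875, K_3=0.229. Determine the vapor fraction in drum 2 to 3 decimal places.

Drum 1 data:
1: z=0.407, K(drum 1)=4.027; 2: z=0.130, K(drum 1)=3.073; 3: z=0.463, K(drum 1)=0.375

V/F (drum 2) = 0.665

Drum 1:
Rachford–Rice: g(ψ₁) = Σ zᵢ(Kᵢ−1)/(1+ψ₁(Kᵢ−1)) = 0.
Check two-phase: ΣzᵢKᵢ = 2.212 > 1 and Σzᵢ/Kᵢ = 1.378 > 1, so g(0) = 1.212 > 0 and g(1) = -0.378 < 0.
Iterate (Newton) starting at ψ₁ = 0.5:
  ψ₁ = 0.500: g = 0.2016, g' = -1.108 → ψ₁ = 0.682
  ψ₁ = 0.682: g = 0.0093, g' = -1.042 → ψ₁ = 0.691
Converged at ψ₁ = 0.691.
Drum-1 compositions:
  1: x = 0.132, y = 0.530
  2: x = 0.053, y = 0.164
  3: x = 0.815, y = 0.306
Drum-2 feed = drum-1 vapor: z₂ = (0.5302, 0.1642, 0.3056).
Drum 2:
Material balance + equilibrium reduce to Σ zᵢ(Kᵢ−1)/(1+ψ₂(Kᵢ−1)) = 0.
Feasibility: ΣzᵢKᵢ = 1.680, Σzᵢ/Kᵢ = 1.638 — both > 1, two phases present.
Iterate (Newton) starting at ψ₂ = 0.4:
  ψ₂ = 0.400: g = 0.2536, g' = -0.898 → ψ₂ = 0.683
  ψ₂ = 0.683: g = -0.0202, g' = -1.141 → ψ₂ = 0.665
Converged at ψ₂ = 0.665.
  1: x = 0.269, y = 0.662
  2: x = 0.104, y = 0.195
  3: x = 0.627, y = 0.144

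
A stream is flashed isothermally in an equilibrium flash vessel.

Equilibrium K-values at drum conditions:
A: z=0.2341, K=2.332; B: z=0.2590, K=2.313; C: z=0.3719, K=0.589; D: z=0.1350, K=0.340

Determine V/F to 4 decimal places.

Iterate (Newton) starting at V/F = 0.4:
  V/F = 0.4000: g = 0.12241, g' = -0.5673 → V/F = 0.6158
  V/F = 0.6158: g = 0.00459, g' = -0.5414 → V/F = 0.6243
Converged at V/F = 0.6243.

V/F = 0.6243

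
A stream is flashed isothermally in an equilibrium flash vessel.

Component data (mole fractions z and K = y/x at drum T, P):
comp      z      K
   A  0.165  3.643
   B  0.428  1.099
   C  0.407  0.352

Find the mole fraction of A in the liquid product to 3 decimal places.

x_A = 0.102

Material balance + equilibrium reduce to Σ zᵢ(Kᵢ−1)/(1+β(Kᵢ−1)) = 0.
Check two-phase: ΣzᵢKᵢ = 1.215 > 1 and Σzᵢ/Kᵢ = 1.591 > 1, so g(0) = 0.215 > 0 and g(1) = -0.591 < 0.
Newton iteration, β⁰ = 0.5:
  β = 0.500: g = -0.1619, g' = -0.592 → β = 0.226
  β = 0.226: g = 0.0052, g' = -0.690 → β = 0.234
Converged at β = 0.234.
Compositions from xᵢ = zᵢ/(1+β(Kᵢ−1)), yᵢ = Kᵢxᵢ:
  A: x = 0.102, y = 0.371
  B: x = 0.418, y = 0.460
  C: x = 0.480, y = 0.169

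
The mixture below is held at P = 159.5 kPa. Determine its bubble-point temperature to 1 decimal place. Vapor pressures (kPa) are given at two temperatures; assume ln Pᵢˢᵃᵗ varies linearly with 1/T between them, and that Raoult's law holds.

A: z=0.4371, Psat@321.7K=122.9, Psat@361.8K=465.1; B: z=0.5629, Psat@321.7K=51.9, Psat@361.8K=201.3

Bubble-point temperature: ΣzᵢPᵢˢᵃᵗ(T) = P. Interpolate ln Pᵢˢᵃᵗ = aᵢ + bᵢ/T.
  T = 321.7 K: ΣzᵢPᵢˢᵃᵗ = 82.93 kPa
  T = 361.8 K: ΣzᵢPᵢˢᵃᵗ = 316.61 kPa
  T = 341.8 K: ΣzᵢPᵢˢᵃᵗ = 168.81 kPa
  T = 331.8 K: ΣzᵢPᵢˢᵃᵗ = 119.82 kPa
  T = 336.8 K: ΣzᵢPᵢˢᵃᵗ = 142.58 kPa
  T = 339.3 K: ΣzᵢPᵢˢᵃᵗ = 155.24 kPa
Interpolating between 339.3 K and 341.8 K gives T ≈ 340.1 K.

T = 340.1 K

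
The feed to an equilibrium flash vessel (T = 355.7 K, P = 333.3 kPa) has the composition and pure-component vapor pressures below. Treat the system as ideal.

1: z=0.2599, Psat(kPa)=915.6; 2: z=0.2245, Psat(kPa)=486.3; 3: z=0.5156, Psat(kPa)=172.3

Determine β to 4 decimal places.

Raoult's law: Kᵢ = Pᵢˢᵃᵗ/P = Pᵢˢᵃᵗ/333.3.
  K_1 = 915.6/333.3 = 2.747075, K_2 = 486.3/333.3 = 1.459046, K_3 = 172.3/333.3 = 0.516952
Let β = V/F and solve Σ zᵢ(Kᵢ−1)/(1+β(Kᵢ−1)) = 0.
Feasibility: ΣzᵢKᵢ = 1.3081, Σzᵢ/Kᵢ = 1.2459 — both > 1, two phases present.
Newton iteration, β⁰ = 0.5:
  β = 0.5000: g = -0.00219, g' = -0.4664 → β = 0.4953
Converged at β = 0.4953.

β = 0.4953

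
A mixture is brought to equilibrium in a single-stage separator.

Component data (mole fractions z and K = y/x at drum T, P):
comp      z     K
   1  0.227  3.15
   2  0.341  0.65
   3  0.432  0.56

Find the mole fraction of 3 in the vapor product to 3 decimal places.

Newton iteration, V/F⁰ = 0.66:
  V/F = 0.660: g = -0.2213, g' = -0.416 → V/F = 0.128
  V/F = 0.128: g = 0.0563, g' = -0.785 → V/F = 0.200
  V/F = 0.200: g = 0.0047, g' = -0.662 → V/F = 0.207
Converged at V/F = 0.207.
Compositions from xᵢ = zᵢ/(1+V/F(Kᵢ−1)), yᵢ = Kᵢxᵢ:
  1: x = 0.157, y = 0.495
  2: x = 0.368, y = 0.239
  3: x = 0.475, y = 0.266

y_3 = 0.266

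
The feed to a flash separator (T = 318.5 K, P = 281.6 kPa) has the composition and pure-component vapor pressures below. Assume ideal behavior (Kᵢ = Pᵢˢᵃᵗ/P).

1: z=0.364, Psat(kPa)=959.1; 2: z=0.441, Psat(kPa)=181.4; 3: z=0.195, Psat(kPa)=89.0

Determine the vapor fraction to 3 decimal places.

Raoult's law: Kᵢ = Pᵢˢᵃᵗ/P = Pᵢˢᵃᵗ/281.6.
  K_1 = 959.1/281.6 = 3.40589, K_2 = 181.4/281.6 = 0.64418, K_3 = 89.0/281.6 = 0.31605
Rachford–Rice: g(ψ) = Σ zᵢ(Kᵢ−1)/(1+ψ(Kᵢ−1)) = 0.
Check two-phase: ΣzᵢKᵢ = 1.585 > 1 and Σzᵢ/Kᵢ = 1.408 > 1, so g(0) = 0.585 > 0 and g(1) = -0.408 < 0.
Newton–Raphson from ψ = 0.5:
  ψ = 0.500: g = 0.0040, g' = -0.727 → ψ = 0.505
Converged at ψ = 0.505.

ψ = 0.505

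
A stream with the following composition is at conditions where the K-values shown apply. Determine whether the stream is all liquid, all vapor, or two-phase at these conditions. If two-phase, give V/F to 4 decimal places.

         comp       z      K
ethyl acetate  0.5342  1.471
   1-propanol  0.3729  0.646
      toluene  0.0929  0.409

two-phase, V/F = 0.3304

ΣzᵢKᵢ = 1.0647; Σzᵢ/Kᵢ = 1.1675.
Both exceed 1, so a two-phase solution exists.
Rachford–Rice: g(ψ) = Σ zᵢ(Kᵢ−1)/(1+ψ(Kᵢ−1)) = 0.
Iterate (Newton) starting at ψ = 0.37:
  ψ = 0.3700: g = -0.00790, g' = -0.2010 → ψ = 0.3307
  ψ = 0.3307: g = -0.00004, g' = -0.1988 → ψ = 0.3304
Converged at ψ = 0.3304.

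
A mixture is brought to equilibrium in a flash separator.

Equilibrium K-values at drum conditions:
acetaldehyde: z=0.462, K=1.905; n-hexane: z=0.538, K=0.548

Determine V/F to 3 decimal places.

V/F = 0.428

Material balance + equilibrium reduce to Σ zᵢ(Kᵢ−1)/(1+V/F(Kᵢ−1)) = 0.
Check two-phase: ΣzᵢKᵢ = 1.175 > 1 and Σzᵢ/Kᵢ = 1.224 > 1, so g(0) = 0.175 > 0 and g(1) = -0.224 < 0.
Binary case is linear: z₁(K₁−1)(1+V/F(K₂−1)) + z₂(K₂−1)(1+V/F(K₁−1)) = 0
⇒ V/F = [z₁(K₁−1)+z₂(K₂−1)] / [−(K₁−1)(K₂−1)] = 0.1749/0.4091 = 0.428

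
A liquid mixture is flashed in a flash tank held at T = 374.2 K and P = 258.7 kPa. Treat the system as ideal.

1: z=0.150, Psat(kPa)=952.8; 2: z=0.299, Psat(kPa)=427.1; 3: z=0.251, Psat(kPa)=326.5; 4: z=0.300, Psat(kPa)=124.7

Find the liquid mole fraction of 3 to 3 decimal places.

x_3 = 0.203

Raoult's law: Kᵢ = Pᵢˢᵃᵗ/P = Pᵢˢᵃᵗ/258.7.
  K_1 = 952.8/258.7 = 3.68303, K_2 = 427.1/258.7 = 1.65095, K_3 = 326.5/258.7 = 1.26208, K_4 = 124.7/258.7 = 0.48203
Iterate (Newton) starting at ψ = 0.52:
  ψ = 0.520: g = 0.1587, g' = -0.423 → ψ = 0.895
  ψ = 0.895: g = 0.0049, g' = -0.435 → ψ = 0.906
Converged at ψ = 0.906.
Compositions from xᵢ = zᵢ/(1+ψ(Kᵢ−1)), yᵢ = Kᵢxᵢ:
  1: x = 0.044, y = 0.161
  2: x = 0.188, y = 0.310
  3: x = 0.203, y = 0.256
  4: x = 0.565, y = 0.273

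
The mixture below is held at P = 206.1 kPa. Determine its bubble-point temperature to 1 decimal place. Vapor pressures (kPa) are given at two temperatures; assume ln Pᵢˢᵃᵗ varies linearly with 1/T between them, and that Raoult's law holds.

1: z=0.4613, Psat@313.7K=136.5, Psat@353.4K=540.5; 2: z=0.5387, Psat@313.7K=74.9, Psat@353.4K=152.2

Bubble-point temperature: ΣzᵢPᵢˢᵃᵗ(T) = P. Interpolate ln Pᵢˢᵃᵗ = aᵢ + bᵢ/T.
  T = 313.7 K: ΣzᵢPᵢˢᵃᵗ = 103.32 kPa
  T = 353.4 K: ΣzᵢPᵢˢᵃᵗ = 331.32 kPa
  T = 333.5 K: ΣzᵢPᵢˢᵃᵗ = 189.00 kPa
  T = 343.4 K: ΣzᵢPᵢˢᵃᵗ = 251.31 kPa
  T = 338.4 K: ΣzᵢPᵢˢᵃᵗ = 217.93 kPa
  T = 335.9 K: ΣzᵢPᵢˢᵃᵗ = 202.73 kPa
Interpolating between 335.9 K and 338.4 K gives T ≈ 336.5 K.

T = 336.5 K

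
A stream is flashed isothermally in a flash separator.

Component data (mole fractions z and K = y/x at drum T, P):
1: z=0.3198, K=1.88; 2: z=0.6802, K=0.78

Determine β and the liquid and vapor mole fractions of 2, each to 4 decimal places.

Newton iteration, β⁰ = 0.6:
  β = 0.6000: g = 0.01178, g' = -0.1498 → β = 0.6786
  β = 0.6786: g = 0.00029, g' = -0.1426 → β = 0.6807
Converged at β = 0.6807.
Compositions from xᵢ = zᵢ/(1+β(Kᵢ−1)), yᵢ = Kᵢxᵢ:
  1: x = 0.2000, y = 0.3760
  2: x = 0.8000, y = 0.6240

β = 0.6807, x_2 = 0.8000, y_2 = 0.6240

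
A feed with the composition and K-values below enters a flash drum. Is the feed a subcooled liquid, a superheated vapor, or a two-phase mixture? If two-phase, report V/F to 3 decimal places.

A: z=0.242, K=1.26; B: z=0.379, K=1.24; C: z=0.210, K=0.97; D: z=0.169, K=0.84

superheated vapor

ΣzᵢKᵢ = 1.121; Σzᵢ/Kᵢ = 0.915.
Since Σzᵢ/Kᵢ < 1 the mixture is above its dew point — single vapor phase.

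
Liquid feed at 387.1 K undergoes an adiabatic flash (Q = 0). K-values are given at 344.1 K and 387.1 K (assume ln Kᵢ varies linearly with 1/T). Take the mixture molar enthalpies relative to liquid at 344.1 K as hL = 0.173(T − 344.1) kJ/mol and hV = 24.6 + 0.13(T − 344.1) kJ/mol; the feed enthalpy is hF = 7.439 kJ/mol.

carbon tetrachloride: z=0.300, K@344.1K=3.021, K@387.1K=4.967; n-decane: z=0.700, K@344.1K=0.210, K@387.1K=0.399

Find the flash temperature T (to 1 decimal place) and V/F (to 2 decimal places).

Adiabatic flash: solve Rachford–Rice at each trial T, then check hF = ψ·hV(T) + (1−ψ)·hL(T).
  T = 344.1 K: K = (3.021, 0.210), RR gives ψ = 0.033, H_out = 0.821 kJ/mol
  T = 387.1 K: K = (4.967, 0.399), RR gives ψ = 0.323, H_out = 14.781 kJ/mol
  T = 365.6 K: K = (3.931, 0.295), RR gives ψ = 0.187, H_out = 8.139 kJ/mol
  T = 354.9 K: K = (3.462, 0.250), RR gives ψ = 0.116, H_out = 4.665 kJ/mol
  T = 360.2 K: K = (3.690, 0.272), RR gives ψ = 0.152, H_out = 6.415 kJ/mol
  T = 362.9 K: K = (3.809, 0.283), RR gives ψ = 0.169, H_out = 7.283 kJ/mol
  T = 364.2 K: K = (3.868, 0.289), RR gives ψ = 0.178, H_out = 7.697 kJ/mol
Linear interpolation between T = 362.9 (H_out = 7.283) and T = 364.2 (H_out = 7.697) on hF = 7.439 gives T ≈ 363.4 K, at which ψ = 0.17.

T = 363.4 K, V/F = 0.17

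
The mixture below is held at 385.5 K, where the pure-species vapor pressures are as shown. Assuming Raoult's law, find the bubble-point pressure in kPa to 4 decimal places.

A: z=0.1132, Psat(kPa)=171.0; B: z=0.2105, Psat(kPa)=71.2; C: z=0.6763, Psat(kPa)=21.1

Pbub = 48.6147 kPa

At the bubble point ψ → 0, so ΣzᵢKᵢ = 1 with Kᵢ = Pᵢˢᵃᵗ/P ⇒ P = ΣzᵢPᵢˢᵃᵗ.
P = 0.1132·171.0 + 0.2105·71.2 + 0.6763·21.1 = 48.6147 kPa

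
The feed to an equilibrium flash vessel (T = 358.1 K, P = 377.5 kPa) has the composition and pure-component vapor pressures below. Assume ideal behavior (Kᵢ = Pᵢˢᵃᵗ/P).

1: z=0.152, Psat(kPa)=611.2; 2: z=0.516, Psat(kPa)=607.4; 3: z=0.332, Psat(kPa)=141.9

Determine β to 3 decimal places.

β = 0.527

Raoult's law: Kᵢ = Pᵢˢᵃᵗ/P = Pᵢˢᵃᵗ/377.5.
  K_1 = 611.2/377.5 = 1.61907, K_2 = 607.4/377.5 = 1.60901, K_3 = 141.9/377.5 = 0.37589
Let β = V/F and solve Σ zᵢ(Kᵢ−1)/(1+β(Kᵢ−1)) = 0.
Feasibility: ΣzᵢKᵢ = 1.201, Σzᵢ/Kᵢ = 1.298 — both > 1, two phases present.
Iterate (Newton) starting at β = 0.5:
  β = 0.500: g = 0.0116, g' = -0.420 → β = 0.528
  β = 0.528: g = -0.0001, g' = -0.430 → β = 0.527
Converged at β = 0.527.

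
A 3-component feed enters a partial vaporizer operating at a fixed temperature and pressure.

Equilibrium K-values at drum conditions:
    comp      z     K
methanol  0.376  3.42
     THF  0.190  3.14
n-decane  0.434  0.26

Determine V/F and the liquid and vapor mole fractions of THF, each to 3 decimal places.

Rachford–Rice: g(V/F) = Σ zᵢ(Kᵢ−1)/(1+V/F(Kᵢ−1)) = 0.
g(0) = ΣzᵢKᵢ − 1 = 0.995 and g(1) = 1 − Σzᵢ/Kᵢ = -0.840, so a root lies in (0, 1).
Newton–Raphson from V/F = 0.5:
  V/F = 0.500: g = 0.0984, g' = -1.253 → V/F = 0.579
  V/F = 0.579: g = -0.0008, g' = -1.283 → V/F = 0.578
Converged at V/F = 0.578.
Compositions from xᵢ = zᵢ/(1+V/F(Kᵢ−1)), yᵢ = Kᵢxᵢ:
  methanol: x = 0.157, y = 0.536
  THF: x = 0.085, y = 0.267
  n-decane: x = 0.758, y = 0.197

V/F = 0.578, x_THF = 0.085, y_THF = 0.267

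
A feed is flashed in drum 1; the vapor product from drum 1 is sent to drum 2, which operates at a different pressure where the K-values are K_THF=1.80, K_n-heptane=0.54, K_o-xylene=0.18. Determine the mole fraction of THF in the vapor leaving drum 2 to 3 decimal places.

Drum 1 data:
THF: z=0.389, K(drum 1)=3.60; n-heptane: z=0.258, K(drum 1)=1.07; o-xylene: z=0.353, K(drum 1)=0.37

Drum 1:
Material balance + equilibrium reduce to Σ zᵢ(Kᵢ−1)/(1+ψ₁(Kᵢ−1)) = 0.
Feasibility: ΣzᵢKᵢ = 1.807, Σzᵢ/Kᵢ = 1.303 — both > 1, two phases present.
Iterate (Newton) starting at ψ₁ = 0.5:
  ψ₁ = 0.500: g = 0.1325, g' = -0.797 → ψ₁ = 0.666
  ψ₁ = 0.666: g = 0.0041, g' = -0.770 → ψ₁ = 0.672
Converged at ψ₁ = 0.672.
Drum-1 compositions:
  THF: x = 0.142, y = 0.510
  n-heptane: x = 0.246, y = 0.264
  o-xylene: x = 0.612, y = 0.226
Drum-2 feed = drum-1 vapor: z₂ = (0.5099, 0.2637, 0.2264).
Drum 2:
Material balance + equilibrium reduce to Σ zᵢ(Kᵢ−1)/(1+ψ₂(Kᵢ−1)) = 0.
Feasibility: ΣzᵢKᵢ = 1.101, Σzᵢ/Kᵢ = 2.029 — both > 1, two phases present.
Newton iteration, ψ₂⁰ = 0.41:
  ψ₂ = 0.410: g = -0.1220, g' = -0.615 → ψ₂ = 0.212
  ψ₂ = 0.212: g = -0.0102, g' = -0.530 → ψ₂ = 0.192
Converged at ψ₂ = 0.192.
  THF: x = 0.442, y = 0.795
  n-heptane: x = 0.289, y = 0.156
  o-xylene: x = 0.269, y = 0.048

y_THF (drum 2) = 0.795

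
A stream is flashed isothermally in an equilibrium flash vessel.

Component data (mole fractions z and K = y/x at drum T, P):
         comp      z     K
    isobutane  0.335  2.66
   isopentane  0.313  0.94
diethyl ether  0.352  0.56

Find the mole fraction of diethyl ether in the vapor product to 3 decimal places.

y_diethyl ether = 0.292

Newton–Raphson from β = 0.57:
  β = 0.570: g = 0.0596, g' = -0.366 → β = 0.733
  β = 0.733: g = 0.0027, g' = -0.338 → β = 0.741
Converged at β = 0.741.
Compositions from xᵢ = zᵢ/(1+β(Kᵢ−1)), yᵢ = Kᵢxᵢ:
  isobutane: x = 0.150, y = 0.400
  isopentane: x = 0.328, y = 0.308
  diethyl ether: x = 0.522, y = 0.292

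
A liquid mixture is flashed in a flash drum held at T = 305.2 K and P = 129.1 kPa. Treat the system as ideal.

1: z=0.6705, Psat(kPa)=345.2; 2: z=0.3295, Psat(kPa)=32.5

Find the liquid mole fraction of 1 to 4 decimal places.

Raoult's law: Kᵢ = Pᵢˢᵃᵗ/P = Pᵢˢᵃᵗ/129.1.
  K_1 = 345.2/129.1 = 2.673896, K_2 = 32.5/129.1 = 0.251743
Rachford–Rice: g(V/F) = Σ zᵢ(Kᵢ−1)/(1+V/F(Kᵢ−1)) = 0.
Check two-phase: ΣzᵢKᵢ = 1.8758 > 1 and Σzᵢ/Kᵢ = 1.5596 > 1, so g(0) = 0.8758 > 0 and g(1) = -0.5596 < 0.
Binary case is linear: z₁(K₁−1)(1+V/F(K₂−1)) + z₂(K₂−1)(1+V/F(K₁−1)) = 0
⇒ V/F = [z₁(K₁−1)+z₂(K₂−1)] / [−(K₁−1)(K₂−1)] = 0.87580/1.25250 = 0.6992
Compositions from xᵢ = zᵢ/(1+V/F(Kᵢ−1)), yᵢ = Kᵢxᵢ:
  1: x = 0.3089, y = 0.8260
  2: x = 0.6911, y = 0.1740

x_1 = 0.3089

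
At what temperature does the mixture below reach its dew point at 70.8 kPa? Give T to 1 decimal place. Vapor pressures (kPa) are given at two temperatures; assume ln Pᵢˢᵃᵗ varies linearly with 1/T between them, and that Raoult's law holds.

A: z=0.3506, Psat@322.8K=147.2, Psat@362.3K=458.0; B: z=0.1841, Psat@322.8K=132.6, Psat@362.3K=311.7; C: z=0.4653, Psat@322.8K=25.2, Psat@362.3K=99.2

Dew-point temperature: Σzᵢ·P/Pᵢˢᵃᵗ(T) = 1. Interpolate ln Pᵢˢᵃᵗ = aᵢ + bᵢ/T.
  T = 322.8 K: ΣzᵢP/Pᵢˢᵃᵗ = 1.5742
  T = 362.3 K: ΣzᵢP/Pᵢˢᵃᵗ = 0.4281
  T = 342.6 K: ΣzᵢP/Pᵢˢᵃᵗ = 0.7871
  T = 332.7 K: ΣzᵢP/Pᵢˢᵃᵗ = 1.1009
  T = 337.6 K: ΣzᵢP/Pᵢˢᵃᵗ = 0.9300
  T = 335.1 K: ΣzᵢP/Pᵢˢᵃᵗ = 1.0130
Interpolating between 335.1 K and 337.6 K gives T ≈ 335.5 K.

T = 335.5 K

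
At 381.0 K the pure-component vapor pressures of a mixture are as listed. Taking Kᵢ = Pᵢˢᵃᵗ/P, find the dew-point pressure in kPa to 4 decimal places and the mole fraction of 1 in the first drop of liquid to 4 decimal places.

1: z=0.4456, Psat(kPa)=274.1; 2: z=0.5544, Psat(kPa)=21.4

At the dew point ψ → 1, so Σzᵢ/Kᵢ = 1 with Kᵢ = Pᵢˢᵃᵗ/P ⇒ 1/P = Σzᵢ/Pᵢˢᵃᵗ.
1/P = 0.4456/274.1 + 0.5544/21.4 = 0.0275322 ⇒ P = 36.3211 kPa
xᵢ = zᵢP/Pᵢˢᵃᵗ ⇒ x_1 = 0.4456·36.3211/274.1 = 0.0590

Pdew = 36.3211 kPa, x_1 = 0.0590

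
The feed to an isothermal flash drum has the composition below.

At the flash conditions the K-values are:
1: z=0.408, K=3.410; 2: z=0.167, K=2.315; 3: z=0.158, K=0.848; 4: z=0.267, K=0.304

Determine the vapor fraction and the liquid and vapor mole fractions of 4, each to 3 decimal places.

Let ψ = V/F and solve Σ zᵢ(Kᵢ−1)/(1+ψ(Kᵢ−1)) = 0.
Feasibility: ΣzᵢKᵢ = 1.993, Σzᵢ/Kᵢ = 1.256 — both > 1, two phases present.
Newton iteration, ψ⁰ = 0.66:
  ψ = 0.660: g = 0.1267, g' = -0.883 → ψ = 0.804
  ψ = 0.804: g = -0.0073, g' = -1.014 → ψ = 0.796
Converged at ψ = 0.796.
Compositions from xᵢ = zᵢ/(1+ψ(Kᵢ−1)), yᵢ = Kᵢxᵢ:
  1: x = 0.140, y = 0.477
  2: x = 0.082, y = 0.189
  3: x = 0.180, y = 0.152
  4: x = 0.599, y = 0.182

ψ = 0.796, x_4 = 0.599, y_4 = 0.182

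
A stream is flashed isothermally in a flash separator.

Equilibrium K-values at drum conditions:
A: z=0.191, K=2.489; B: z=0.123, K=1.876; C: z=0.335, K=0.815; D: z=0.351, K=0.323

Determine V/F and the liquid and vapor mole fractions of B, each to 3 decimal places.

Iterate (Newton) starting at V/F = 0.5:
  V/F = 0.500: g = -0.1896, g' = -0.566 → V/F = 0.165
  V/F = 0.165: g = -0.0092, g' = -0.561 → V/F = 0.149
Converged at V/F = 0.149.
Compositions from xᵢ = zᵢ/(1+V/F(Kᵢ−1)), yᵢ = Kᵢxᵢ:
  A: x = 0.156, y = 0.389
  B: x = 0.109, y = 0.204
  C: x = 0.345, y = 0.281
  D: x = 0.390, y = 0.126

V/F = 0.149, x_B = 0.109, y_B = 0.204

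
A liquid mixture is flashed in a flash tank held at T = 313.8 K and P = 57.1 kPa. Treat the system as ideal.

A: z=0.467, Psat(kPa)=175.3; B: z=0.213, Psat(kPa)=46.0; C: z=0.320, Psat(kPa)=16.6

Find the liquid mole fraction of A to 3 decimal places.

Raoult's law: Kᵢ = Pᵢˢᵃᵗ/P = Pᵢˢᵃᵗ/57.1.
  K_A = 175.3/57.1 = 3.07005, K_B = 46.0/57.1 = 0.80560, K_C = 16.6/57.1 = 0.29072
Iterate (Newton) starting at β = 0.5:
  β = 0.500: g = 0.0775, g' = -0.880 → β = 0.588
Converged at β = 0.588.
Compositions from xᵢ = zᵢ/(1+β(Kᵢ−1)), yᵢ = Kᵢxᵢ:
  A: x = 0.211, y = 0.647
  B: x = 0.240, y = 0.194
  C: x = 0.549, y = 0.160

x_A = 0.211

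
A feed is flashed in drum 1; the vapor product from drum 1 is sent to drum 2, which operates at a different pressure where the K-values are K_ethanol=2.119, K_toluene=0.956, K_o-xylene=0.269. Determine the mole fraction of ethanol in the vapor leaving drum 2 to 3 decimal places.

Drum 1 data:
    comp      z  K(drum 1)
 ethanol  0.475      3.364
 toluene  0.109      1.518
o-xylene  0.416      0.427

y_ethanol (drum 2) = 0.743

Drum 1:
Let ψ₁ = V/F and solve Σ zᵢ(Kᵢ−1)/(1+ψ₁(Kᵢ−1)) = 0.
g(0) = ΣzᵢKᵢ − 1 = 0.941 and g(1) = 1 − Σzᵢ/Kᵢ = -0.187, so a root lies in (0, 1).
Iterate (Newton) starting at ψ₁ = 0.42:
  ψ₁ = 0.420: g = 0.2959, g' = -0.925 → ψ₁ = 0.740
  ψ₁ = 0.740: g = 0.0355, g' = -0.778 → ψ₁ = 0.785
Converged at ψ₁ = 0.785.
Drum-1 compositions:
  ethanol: x = 0.166, y = 0.559
  toluene: x = 0.077, y = 0.118
  o-xylene: x = 0.756, y = 0.323
Drum-2 feed = drum-1 vapor: z₂ = (0.5595, 0.1176, 0.3229).
Drum 2:
Rachford–Rice: g(ψ₂) = Σ zᵢ(Kᵢ−1)/(1+ψ₂(Kᵢ−1)) = 0.
Feasibility: ΣzᵢKᵢ = 1.385, Σzᵢ/Kᵢ = 1.587 — both > 1, two phases present.
Newton iteration, ψ₂⁰ = 0.5:
  ψ₂ = 0.500: g = 0.0241, g' = -0.717 → ψ₂ = 0.534
  ψ₂ = 0.534: g = -0.0004, g' = -0.739 → ψ₂ = 0.533
Converged at ψ₂ = 0.533.
  ethanol: x = 0.350, y = 0.743
  toluene: x = 0.120, y = 0.115
  o-xylene: x = 0.529, y = 0.142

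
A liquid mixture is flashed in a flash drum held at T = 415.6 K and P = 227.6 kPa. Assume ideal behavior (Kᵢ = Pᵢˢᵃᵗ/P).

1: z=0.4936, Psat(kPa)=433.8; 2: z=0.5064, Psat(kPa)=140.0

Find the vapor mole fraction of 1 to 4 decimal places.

y_1 = 0.5683

Raoult's law: Kᵢ = Pᵢˢᵃᵗ/P = Pᵢˢᵃᵗ/227.6.
  K_1 = 433.8/227.6 = 1.905975, K_2 = 140.0/227.6 = 0.615114
Binary case is linear: z₁(K₁−1)(1+β(K₂−1)) + z₂(K₂−1)(1+β(K₁−1)) = 0
⇒ β = [z₁(K₁−1)+z₂(K₂−1)] / [−(K₁−1)(K₂−1)] = 0.25228/0.34870 = 0.7235
Compositions from xᵢ = zᵢ/(1+β(Kᵢ−1)), yᵢ = Kᵢxᵢ:
  1: x = 0.2982, y = 0.5683
  2: x = 0.7018, y = 0.4317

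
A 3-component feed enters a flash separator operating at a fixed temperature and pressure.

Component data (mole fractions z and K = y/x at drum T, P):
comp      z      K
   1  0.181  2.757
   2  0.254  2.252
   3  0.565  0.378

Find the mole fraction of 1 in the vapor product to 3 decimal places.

y_1 = 0.323

Let ψ = V/F and solve Σ zᵢ(Kᵢ−1)/(1+ψ(Kᵢ−1)) = 0.
g(0) = ΣzᵢKᵢ − 1 = 0.285 and g(1) = 1 − Σzᵢ/Kᵢ = -0.673, so a root lies in (0, 1).
Iterate (Newton) starting at ψ = 0.5:
  ψ = 0.500: g = -0.1452, g' = -0.769 → ψ = 0.311
  ψ = 0.311: g = -0.0014, g' = -0.776 → ψ = 0.309
Converged at ψ = 0.309.
Compositions from xᵢ = zᵢ/(1+ψ(Kᵢ−1)), yᵢ = Kᵢxᵢ:
  1: x = 0.117, y = 0.323
  2: x = 0.183, y = 0.412
  3: x = 0.700, y = 0.264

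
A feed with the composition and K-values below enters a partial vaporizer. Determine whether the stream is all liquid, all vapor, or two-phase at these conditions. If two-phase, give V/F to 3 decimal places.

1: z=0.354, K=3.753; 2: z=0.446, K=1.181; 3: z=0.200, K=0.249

two-phase, V/F = 0.799

ΣzᵢKᵢ = 1.905; Σzᵢ/Kᵢ = 1.275.
Both exceed 1, so a two-phase solution exists.
Material balance + equilibrium reduce to Σ zᵢ(Kᵢ−1)/(1+ψ(Kᵢ−1)) = 0.
Newton–Raphson from ψ = 0.46:
  ψ = 0.460: g = 0.2751, g' = -0.798 → ψ = 0.805
  ψ = 0.805: g = -0.0060, g' = -0.991 → ψ = 0.799
Converged at ψ = 0.799.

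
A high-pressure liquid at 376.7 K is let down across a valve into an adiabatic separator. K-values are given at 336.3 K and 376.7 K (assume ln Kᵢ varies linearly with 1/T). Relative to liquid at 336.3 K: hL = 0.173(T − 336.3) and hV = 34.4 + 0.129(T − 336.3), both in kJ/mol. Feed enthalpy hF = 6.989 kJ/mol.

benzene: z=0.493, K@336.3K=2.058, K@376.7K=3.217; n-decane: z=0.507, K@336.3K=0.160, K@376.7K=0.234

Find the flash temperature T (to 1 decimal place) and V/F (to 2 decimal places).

T = 342.2 K, V/F = 0.18

Adiabatic flash: solve Rachford–Rice at each trial T, then check hF = ψ·hV(T) + (1−ψ)·hL(T).
  T = 336.3 K: K = (2.058, 0.160), RR gives ψ = 0.108, H_out = 3.705 kJ/mol
  T = 376.7 K: K = (3.217, 0.234), RR gives ψ = 0.415, H_out = 20.525 kJ/mol
  T = 356.5 K: K = (2.606, 0.196), RR gives ψ = 0.297, H_out = 13.452 kJ/mol
  T = 346.4 K: K = (2.324, 0.177), RR gives ψ = 0.216, H_out = 9.093 kJ/mol
  T = 341.4 K: K = (2.190, 0.169), RR gives ψ = 0.167, H_out = 6.591 kJ/mol
  T = 343.9 K: K = (2.256, 0.173), RR gives ψ = 0.193, H_out = 7.877 kJ/mol
  T = 342.6 K: K = (2.222, 0.171), RR gives ψ = 0.180, H_out = 7.218 kJ/mol
Linear interpolation between T = 341.4 (H_out = 6.591) and T = 342.6 (H_out = 7.218) on hF = 6.989 gives T ≈ 342.2 K, at which ψ = 0.18.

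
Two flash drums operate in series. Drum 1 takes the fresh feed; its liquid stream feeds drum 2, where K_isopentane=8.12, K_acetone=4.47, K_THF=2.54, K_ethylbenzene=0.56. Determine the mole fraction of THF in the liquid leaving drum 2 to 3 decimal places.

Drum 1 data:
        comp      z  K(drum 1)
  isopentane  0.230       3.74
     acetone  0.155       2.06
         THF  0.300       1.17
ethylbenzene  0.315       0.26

Drum 1:
Newton iteration, ψ₁⁰ = 0.35:
  ψ₁ = 0.350: g = 0.1751, g' = -0.864 → ψ₁ = 0.553
  ψ₁ = 0.553: g = 0.0066, g' = -0.843 → ψ₁ = 0.560
Converged at ψ₁ = 0.560.
Drum-1 compositions:
  isopentane: x = 0.091, y = 0.339
  acetone: x = 0.097, y = 0.200
  THF: x = 0.274, y = 0.320
  ethylbenzene: x = 0.538, y = 0.140
Drum-2 feed = drum-1 liquid: z₂ = (0.0907, 0.0972, 0.2739, 0.5381).
Drum 2:
Material balance + equilibrium reduce to Σ zᵢ(Kᵢ−1)/(1+ψ₂(Kᵢ−1)) = 0.
Check two-phase: ΣzᵢKᵢ = 2.168 > 1 and Σzᵢ/Kᵢ = 1.102 > 1, so g(0) = 1.168 > 0 and g(1) = -0.102 < 0.
Newton–Raphson from ψ₂ = 0.5:
  ψ₂ = 0.500: g = 0.1998, g' = -0.756 → ψ₂ = 0.764
  ψ₂ = 0.764: g = 0.0298, g' = -0.572 → ψ₂ = 0.816
  ψ₂ = 0.816: g = 0.0003, g' = -0.560 → ψ₂ = 0.817
Converged at ψ₂ = 0.817.
  isopentane: x = 0.013, y = 0.108
  acetone: x = 0.025, y = 0.113
  THF: x = 0.121, y = 0.308
  ethylbenzene: x = 0.840, y = 0.470

x_THF (drum 2) = 0.121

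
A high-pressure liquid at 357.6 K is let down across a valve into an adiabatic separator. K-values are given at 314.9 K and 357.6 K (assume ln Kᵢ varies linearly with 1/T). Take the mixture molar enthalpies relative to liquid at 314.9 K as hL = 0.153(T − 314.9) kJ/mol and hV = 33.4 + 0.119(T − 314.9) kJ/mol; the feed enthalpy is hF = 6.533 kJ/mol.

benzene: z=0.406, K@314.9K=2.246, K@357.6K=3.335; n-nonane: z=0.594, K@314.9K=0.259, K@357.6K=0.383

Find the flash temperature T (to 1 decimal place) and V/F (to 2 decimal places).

T = 323.5 K, V/F = 0.16

Adiabatic flash: solve Rachford–Rice at each trial T, then check hF = ψ·hV(T) + (1−ψ)·hL(T).
  T = 314.9 K: K = (2.246, 0.259), RR gives ψ = 0.071, H_out = 2.378 kJ/mol
  T = 357.6 K: K = (3.335, 0.383), RR gives ψ = 0.404, H_out = 19.428 kJ/mol
  T = 336.2 K: K = (2.770, 0.319), RR gives ψ = 0.260, H_out = 11.768 kJ/mol
  T = 325.5 K: K = (2.502, 0.288), RR gives ψ = 0.175, H_out = 7.397 kJ/mol
  T = 320.2 K: K = (2.373, 0.273), RR gives ψ = 0.126, H_out = 4.997 kJ/mol
  T = 322.9 K: K = (2.438, 0.281), RR gives ψ = 0.152, H_out = 6.244 kJ/mol
  T = 324.2 K: K = (2.470, 0.285), RR gives ψ = 0.163, H_out = 6.826 kJ/mol
Linear interpolation between T = 322.9 (H_out = 6.244) and T = 324.2 (H_out = 6.826) on hF = 6.533 gives T ≈ 323.5 K, at which ψ = 0.16.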